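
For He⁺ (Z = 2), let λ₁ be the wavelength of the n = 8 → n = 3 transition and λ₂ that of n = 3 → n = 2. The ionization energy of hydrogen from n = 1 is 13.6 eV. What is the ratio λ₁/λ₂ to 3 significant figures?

1.45

λ ∝ 1/ΔE ∝ 1/(1/n_f² − 1/n_i²), and the Z² and hc factors cancel in the ratio.
λ₁/λ₂ = (1/2² − 1/3²)/(1/3² − 1/8²) = 0.1389/0.09549 = 1.45.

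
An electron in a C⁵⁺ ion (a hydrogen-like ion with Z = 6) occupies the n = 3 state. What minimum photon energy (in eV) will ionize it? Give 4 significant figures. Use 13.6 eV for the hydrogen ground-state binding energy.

54.40 eV

E_n = −13.6 Z²/n² = −489.6/n² eV for Z = 6.
E_3 = −489.6/9 = −54.40 eV, so ionization (to E = 0) requires 54.40 eV.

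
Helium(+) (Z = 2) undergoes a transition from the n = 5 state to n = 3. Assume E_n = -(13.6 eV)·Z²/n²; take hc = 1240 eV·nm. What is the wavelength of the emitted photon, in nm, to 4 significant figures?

320.5 nm

For Z = 2 the level energies scale as Z², so the effective Rydberg energy is 13.6 × 4 = 54.40 eV.
ΔE = 54.40 × (1/3² − 1/5²) = 54.40 × 0.07111 = 3.868 eV.
λ = hc/ΔE = 1240 / 3.868 = 320.5 nm.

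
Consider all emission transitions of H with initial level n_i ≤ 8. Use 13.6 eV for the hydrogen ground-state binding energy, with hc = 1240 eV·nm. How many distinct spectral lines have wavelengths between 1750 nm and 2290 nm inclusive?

3

Enumerate all n_i → n_f pairs with 1 ≤ n_f < n_i ≤ 8 and compute λ = 1240 / [13.6·1·(1/n_f² − 1/n_i²)].
Lines falling in [1750, 2290] nm: 4→3 (1876 nm), 8→4 (1945 nm), 7→4 (2166 nm).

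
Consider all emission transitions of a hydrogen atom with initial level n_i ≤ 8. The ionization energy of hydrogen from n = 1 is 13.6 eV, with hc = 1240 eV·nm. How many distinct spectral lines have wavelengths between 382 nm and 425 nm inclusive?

Enumerate all n_i → n_f pairs with 1 ≤ n_f < n_i ≤ 8 and compute λ = 1240 / [13.6·1·(1/n_f² − 1/n_i²)].
Lines falling in [382, 425] nm: 8→2 (389.0 nm), 7→2 (397.1 nm), 6→2 (410.3 nm).

3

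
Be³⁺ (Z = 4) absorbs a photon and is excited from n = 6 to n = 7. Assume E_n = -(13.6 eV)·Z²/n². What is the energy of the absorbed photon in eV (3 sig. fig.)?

1.60 eV

The Bohr energies scale as Z², so for Z = 4: E_n = −217.6/n² eV.
E_7 = −217.6/49 = −4.441 eV and E_6 = −217.6/36 = −6.044 eV.
The photon energy is |E_7 − E_6| = 1.60 eV.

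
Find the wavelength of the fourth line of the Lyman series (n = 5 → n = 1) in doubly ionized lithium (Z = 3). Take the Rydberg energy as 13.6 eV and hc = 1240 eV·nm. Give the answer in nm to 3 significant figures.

The Lyman series terminates on n_f = 1; the fourth line has n_i = 1+4 = 5.
ΔE = 122.4 × (1/1² − 1/5²) = 117.5 eV.
λ = 1240 / 117.5 = 10.6 nm.

10.6 nm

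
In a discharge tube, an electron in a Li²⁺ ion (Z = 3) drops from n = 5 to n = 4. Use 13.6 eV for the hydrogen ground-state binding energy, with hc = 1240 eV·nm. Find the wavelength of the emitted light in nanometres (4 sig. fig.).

For Z = 3 the level energies scale as Z², so the effective Rydberg energy is 13.6 × 9 = 122.4 eV.
ΔE = 122.4 × (1/4² − 1/5²) = 122.4 × 0.02250 = 2.754 eV.
λ = hc/ΔE = 1240 / 2.754 = 450.3 nm.

450.3 nm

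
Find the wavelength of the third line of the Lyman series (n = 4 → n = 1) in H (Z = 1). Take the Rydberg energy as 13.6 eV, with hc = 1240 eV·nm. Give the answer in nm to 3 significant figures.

97.3 nm

The Lyman series terminates on n_f = 1; the third line has n_i = 1+3 = 4.
ΔE = 13.60 × (1/1² − 1/4²) = 12.75 eV.
λ = 1240 / 12.75 = 97.3 nm.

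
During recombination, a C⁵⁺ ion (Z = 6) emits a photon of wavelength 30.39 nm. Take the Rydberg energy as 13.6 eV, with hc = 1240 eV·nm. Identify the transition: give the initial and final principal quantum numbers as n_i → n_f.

The photon energy is ΔE = hc/λ = 1240 / 30.39 = 40.80 eV.
With Z = 6, ΔE = 489.6 × (1/n_f² − 1/n_i²), so 1/n_f² − 1/n_i² = 0.08334.
Trying n_f = 3 gives 1/n_i² = 0.02777, i.e. n_i ≈ 6; this pair matches.

n_i = 6, n_f = 3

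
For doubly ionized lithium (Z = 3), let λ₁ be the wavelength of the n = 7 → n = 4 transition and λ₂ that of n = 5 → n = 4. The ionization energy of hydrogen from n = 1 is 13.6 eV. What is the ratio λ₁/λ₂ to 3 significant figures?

λ ∝ 1/ΔE ∝ 1/(1/n_f² − 1/n_i²), and the Z² and hc factors cancel in the ratio.
λ₁/λ₂ = (1/4² − 1/5²)/(1/4² − 1/7²) = 0.02250/0.04209 = 0.535.

0.535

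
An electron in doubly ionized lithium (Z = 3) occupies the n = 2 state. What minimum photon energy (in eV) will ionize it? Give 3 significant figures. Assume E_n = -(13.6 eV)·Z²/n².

E_n = −13.6 Z²/n² = −122.4/n² eV for Z = 3.
E_2 = −122.4/4 = −30.6 eV, so ionization (to E = 0) requires 30.6 eV.

30.6 eV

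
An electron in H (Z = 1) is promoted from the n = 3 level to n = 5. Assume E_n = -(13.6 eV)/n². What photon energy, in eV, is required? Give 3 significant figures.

0.967 eV

E_5 = −13.60/25 = −0.5440 eV and E_3 = −13.60/9 = −1.511 eV.
The photon energy is |E_5 − E_3| = 0.967 eV.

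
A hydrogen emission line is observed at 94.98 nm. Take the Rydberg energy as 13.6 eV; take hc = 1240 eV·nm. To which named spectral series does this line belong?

ΔE = 1240/94.98 = 13.06 eV.
This matches 13.6 × (1/1² − 1/5²), so n_f = 1: the Lyman series.

Lyman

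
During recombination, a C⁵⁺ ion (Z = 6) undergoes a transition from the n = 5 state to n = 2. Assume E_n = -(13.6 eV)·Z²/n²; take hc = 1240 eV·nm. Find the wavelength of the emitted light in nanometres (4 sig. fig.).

12.06 nm

For Z = 6 the level energies scale as Z², so the effective Rydberg energy is 13.6 × 36 = 489.6 eV.
ΔE = 489.6 × (1/2² − 1/5²) = 489.6 × 0.2100 = 102.8 eV.
λ = hc/ΔE = 1240 / 102.8 = 12.06 nm.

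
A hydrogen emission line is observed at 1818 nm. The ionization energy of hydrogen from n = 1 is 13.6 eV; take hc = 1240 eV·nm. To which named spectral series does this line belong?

ΔE = 1240/1818 = 0.6821 eV.
This matches 13.6 × (1/4² − 1/9²), so n_f = 4: the Brackett series.

Brackett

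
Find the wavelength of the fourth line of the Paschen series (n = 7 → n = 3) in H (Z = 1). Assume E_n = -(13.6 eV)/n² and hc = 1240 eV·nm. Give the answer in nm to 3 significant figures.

The Paschen series terminates on n_f = 3; the fourth line has n_i = 3+4 = 7.
ΔE = 13.60 × (1/3² − 1/7²) = 1.234 eV.
λ = 1240 / 1.234 = 1010 nm.

1010 nm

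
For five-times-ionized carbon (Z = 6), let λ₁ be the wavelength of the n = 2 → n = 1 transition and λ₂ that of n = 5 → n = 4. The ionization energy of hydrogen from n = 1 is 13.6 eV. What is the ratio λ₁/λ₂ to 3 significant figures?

0.0300

λ ∝ 1/ΔE ∝ 1/(1/n_f² − 1/n_i²), and the Z² and hc factors cancel in the ratio.
λ₁/λ₂ = (1/4² − 1/5²)/(1/1² − 1/2²) = 0.02250/0.7500 = 0.0300.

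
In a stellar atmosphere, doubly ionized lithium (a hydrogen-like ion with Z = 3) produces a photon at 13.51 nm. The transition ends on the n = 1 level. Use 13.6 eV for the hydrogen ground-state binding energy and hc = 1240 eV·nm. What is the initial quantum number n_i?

The photon energy is ΔE = hc/λ = 1240 / 13.51 = 91.78 eV.
With Z = 3, ΔE = 122.4 × (1/n_f² − 1/n_i²), so 1/n_f² − 1/n_i² = 0.7499.
With n_f = 1: 1/n_i² = 1/1 − 0.7499 = 0.2501, so n_i ≈ 2.00.

n_i = 2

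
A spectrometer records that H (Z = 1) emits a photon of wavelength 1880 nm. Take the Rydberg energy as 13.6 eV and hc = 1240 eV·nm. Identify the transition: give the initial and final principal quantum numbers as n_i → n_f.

The photon energy is ΔE = hc/λ = 1240 / 1880 = 0.6596 eV.
With Z = 1, ΔE = 13.60 × (1/n_f² − 1/n_i²), so 1/n_f² − 1/n_i² = 0.04850.
Trying n_f = 3 gives 1/n_i² = 0.06261, i.e. n_i ≈ 4; this pair matches.

n_i = 4, n_f = 3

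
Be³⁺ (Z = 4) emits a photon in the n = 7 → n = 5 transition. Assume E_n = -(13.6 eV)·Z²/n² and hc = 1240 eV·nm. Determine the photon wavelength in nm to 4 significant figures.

For Z = 4 the level energies scale as Z², so the effective Rydberg energy is 13.6 × 16 = 217.6 eV.
ΔE = 217.6 × (1/5² − 1/7²) = 217.6 × 0.01959 = 4.263 eV.
λ = hc/ΔE = 1240 / 4.263 = 290.9 nm.

290.9 nm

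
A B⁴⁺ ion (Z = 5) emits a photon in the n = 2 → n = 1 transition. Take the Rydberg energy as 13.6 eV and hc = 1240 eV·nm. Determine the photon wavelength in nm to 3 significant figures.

4.86 nm

For Z = 5 the level energies scale as Z², so the effective Rydberg energy is 13.6 × 25 = 340.0 eV.
ΔE = 340.0 × (1/1² − 1/2²) = 340.0 × 0.7500 = 255.0 eV.
λ = hc/ΔE = 1240 / 255.0 = 4.86 nm.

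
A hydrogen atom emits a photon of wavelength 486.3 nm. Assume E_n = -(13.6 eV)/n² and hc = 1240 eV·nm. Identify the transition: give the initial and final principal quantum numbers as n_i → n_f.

The photon energy is ΔE = hc/λ = 1240 / 486.3 = 2.550 eV.
With Z = 1, ΔE = 13.60 × (1/n_f² − 1/n_i²), so 1/n_f² − 1/n_i² = 0.1875.
Trying n_f = 2 gives 1/n_i² = 0.06251, i.e. n_i ≈ 4; this pair matches.

n_i = 4, n_f = 2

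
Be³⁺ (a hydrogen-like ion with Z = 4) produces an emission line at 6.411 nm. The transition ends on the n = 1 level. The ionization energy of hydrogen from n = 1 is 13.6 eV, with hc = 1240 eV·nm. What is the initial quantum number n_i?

The photon energy is ΔE = hc/λ = 1240 / 6.411 = 193.4 eV.
With Z = 4, ΔE = 217.6 × (1/n_f² − 1/n_i²), so 1/n_f² − 1/n_i² = 0.8889.
With n_f = 1: 1/n_i² = 1/1 − 0.8889 = 0.1111, so n_i ≈ 3.00.

n_i = 3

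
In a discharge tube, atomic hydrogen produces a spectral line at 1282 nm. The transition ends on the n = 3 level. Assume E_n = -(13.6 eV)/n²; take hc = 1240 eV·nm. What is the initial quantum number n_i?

n_i = 5

The photon energy is ΔE = hc/λ = 1240 / 1282 = 0.9672 eV.
With Z = 1, ΔE = 13.60 × (1/n_f² − 1/n_i²), so 1/n_f² − 1/n_i² = 0.07112.
With n_f = 3: 1/n_i² = 1/9 − 0.07112 = 0.03999, so n_i ≈ 5.00.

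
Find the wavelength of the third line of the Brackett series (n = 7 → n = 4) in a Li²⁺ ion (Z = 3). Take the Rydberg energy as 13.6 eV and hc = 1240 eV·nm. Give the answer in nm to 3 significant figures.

The Brackett series terminates on n_f = 4; the third line has n_i = 4+3 = 7.
ΔE = 122.4 × (1/4² − 1/7²) = 5.152 eV.
λ = 1240 / 5.152 = 241 nm.

241 nm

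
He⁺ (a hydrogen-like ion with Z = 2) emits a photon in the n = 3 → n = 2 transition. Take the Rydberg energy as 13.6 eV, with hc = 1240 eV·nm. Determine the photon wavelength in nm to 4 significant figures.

For Z = 2 the level energies scale as Z², so the effective Rydberg energy is 13.6 × 4 = 54.40 eV.
ΔE = 54.40 × (1/2² − 1/3²) = 54.40 × 0.1389 = 7.556 eV.
λ = hc/ΔE = 1240 / 7.556 = 164.1 nm.

164.1 nm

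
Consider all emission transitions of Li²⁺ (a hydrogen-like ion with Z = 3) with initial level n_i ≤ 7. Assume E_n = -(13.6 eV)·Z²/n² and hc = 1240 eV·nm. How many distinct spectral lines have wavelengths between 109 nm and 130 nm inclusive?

2

Enumerate all n_i → n_f pairs with 1 ≤ n_f < n_i ≤ 7 and compute λ = 1240 / [13.6·9·(1/n_f² − 1/n_i²)].
Lines falling in [109, 130] nm: 7→3 (111.7 nm), 6→3 (121.6 nm).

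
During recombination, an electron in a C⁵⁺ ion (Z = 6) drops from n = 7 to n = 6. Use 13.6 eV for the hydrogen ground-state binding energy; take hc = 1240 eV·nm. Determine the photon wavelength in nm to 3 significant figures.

For Z = 6 the level energies scale as Z², so the effective Rydberg energy is 13.6 × 36 = 489.6 eV.
ΔE = 489.6 × (1/6² − 1/7²) = 489.6 × 0.007370 = 3.608 eV.
λ = hc/ΔE = 1240 / 3.608 = 344 nm.

344 nm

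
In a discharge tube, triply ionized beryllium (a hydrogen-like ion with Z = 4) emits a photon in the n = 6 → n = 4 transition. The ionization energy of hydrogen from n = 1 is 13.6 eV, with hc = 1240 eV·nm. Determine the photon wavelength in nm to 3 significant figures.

164 nm

For Z = 4 the level energies scale as Z², so the effective Rydberg energy is 13.6 × 16 = 217.6 eV.
ΔE = 217.6 × (1/4² − 1/6²) = 217.6 × 0.03472 = 7.556 eV.
λ = hc/ΔE = 1240 / 7.556 = 164 nm.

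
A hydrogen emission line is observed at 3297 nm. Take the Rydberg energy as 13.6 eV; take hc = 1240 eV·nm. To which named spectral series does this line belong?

ΔE = 1240/3297 = 0.3761 eV.
This matches 13.6 × (1/5² − 1/9²), so n_f = 5: the Pfund series.

Pfund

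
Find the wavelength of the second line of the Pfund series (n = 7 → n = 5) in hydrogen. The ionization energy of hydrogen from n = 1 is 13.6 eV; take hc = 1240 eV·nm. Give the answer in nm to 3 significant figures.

4650 nm

The Pfund series terminates on n_f = 5; the second line has n_i = 5+2 = 7.
ΔE = 13.60 × (1/5² − 1/7²) = 0.2664 eV.
λ = 1240 / 0.2664 = 4650 nm.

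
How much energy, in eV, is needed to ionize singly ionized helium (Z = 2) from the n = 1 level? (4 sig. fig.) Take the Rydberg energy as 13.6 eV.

E_n = −13.6 Z²/n² = −54.40/n² eV for Z = 2.
E_1 = −54.40/1 = −54.40 eV, so ionization (to E = 0) requires 54.40 eV.

54.40 eV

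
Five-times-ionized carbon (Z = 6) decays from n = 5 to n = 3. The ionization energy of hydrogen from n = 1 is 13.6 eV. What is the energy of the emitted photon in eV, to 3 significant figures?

The Bohr energies scale as Z², so for Z = 6: E_n = −489.6/n² eV.
E_5 = −489.6/25 = −19.58 eV and E_3 = −489.6/9 = −54.40 eV.
The photon energy is |E_5 − E_3| = 34.8 eV.

34.8 eV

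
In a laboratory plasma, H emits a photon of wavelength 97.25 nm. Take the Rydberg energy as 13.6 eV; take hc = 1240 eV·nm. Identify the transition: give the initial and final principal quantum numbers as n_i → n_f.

The photon energy is ΔE = hc/λ = 1240 / 97.25 = 12.75 eV.
With Z = 1, ΔE = 13.60 × (1/n_f² − 1/n_i²), so 1/n_f² − 1/n_i² = 0.9375.
Trying n_f = 1 gives 1/n_i² = 0.06245, i.e. n_i ≈ 4; this pair matches.

n_i = 4, n_f = 1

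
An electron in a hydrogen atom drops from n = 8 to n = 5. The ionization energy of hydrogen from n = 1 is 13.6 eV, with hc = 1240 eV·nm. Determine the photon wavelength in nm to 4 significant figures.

ΔE = 13.60 × (1/5² − 1/8²) = 13.60 × 0.02438 = 0.3315 eV.
λ = hc/ΔE = 1240 / 0.3315 = 3741 nm.

3741 nm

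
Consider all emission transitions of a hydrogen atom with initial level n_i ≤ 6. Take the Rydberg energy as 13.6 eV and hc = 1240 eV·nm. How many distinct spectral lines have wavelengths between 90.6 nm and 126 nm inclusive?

Enumerate all n_i → n_f pairs with 1 ≤ n_f < n_i ≤ 6 and compute λ = 1240 / [13.6·1·(1/n_f² − 1/n_i²)].
Lines falling in [90.6, 126] nm: 6→1 (93.78 nm), 5→1 (94.98 nm), 4→1 (97.25 nm), 3→1 (102.6 nm), 2→1 (121.6 nm).

5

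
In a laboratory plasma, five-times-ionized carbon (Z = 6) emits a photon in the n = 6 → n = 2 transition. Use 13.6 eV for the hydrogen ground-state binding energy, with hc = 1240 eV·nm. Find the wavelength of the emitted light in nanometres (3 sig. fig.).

11.4 nm

For Z = 6 the level energies scale as Z², so the effective Rydberg energy is 13.6 × 36 = 489.6 eV.
ΔE = 489.6 × (1/2² − 1/6²) = 489.6 × 0.2222 = 108.8 eV.
λ = hc/ΔE = 1240 / 108.8 = 11.4 nm.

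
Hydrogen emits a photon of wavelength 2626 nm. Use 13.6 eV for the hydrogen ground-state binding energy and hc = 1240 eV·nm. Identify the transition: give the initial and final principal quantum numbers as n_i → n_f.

The photon energy is ΔE = hc/λ = 1240 / 2626 = 0.4722 eV.
With Z = 1, ΔE = 13.60 × (1/n_f² − 1/n_i²), so 1/n_f² − 1/n_i² = 0.03472.
Trying n_f = 4 gives 1/n_i² = 0.02778, i.e. n_i ≈ 6; this pair matches.

n_i = 6, n_f = 4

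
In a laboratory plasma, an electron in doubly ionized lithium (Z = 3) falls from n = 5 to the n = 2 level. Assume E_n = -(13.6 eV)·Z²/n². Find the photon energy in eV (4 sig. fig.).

25.70 eV

The Bohr energies scale as Z², so for Z = 3: E_n = −122.4/n² eV.
E_5 = −122.4/25 = −4.896 eV and E_2 = −122.4/4 = −30.60 eV.
The photon energy is |E_5 − E_2| = 25.70 eV.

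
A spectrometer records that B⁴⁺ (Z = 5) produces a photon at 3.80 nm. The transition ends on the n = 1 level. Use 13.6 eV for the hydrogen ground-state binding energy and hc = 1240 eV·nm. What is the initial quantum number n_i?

The photon energy is ΔE = hc/λ = 1240 / 3.80 = 326.3 eV.
With Z = 5, ΔE = 340.0 × (1/n_f² − 1/n_i²), so 1/n_f² − 1/n_i² = 0.9598.
With n_f = 1: 1/n_i² = 1/1 − 0.9598 = 0.04025, so n_i ≈ 4.98.

n_i = 5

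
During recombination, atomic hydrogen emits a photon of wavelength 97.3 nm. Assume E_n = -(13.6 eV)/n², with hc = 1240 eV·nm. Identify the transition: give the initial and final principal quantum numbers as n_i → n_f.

n_i = 4, n_f = 1

The photon energy is ΔE = hc/λ = 1240 / 97.3 = 12.74 eV.
With Z = 1, ΔE = 13.60 × (1/n_f² − 1/n_i²), so 1/n_f² − 1/n_i² = 0.9371.
Trying n_f = 1 gives 1/n_i² = 0.06293, i.e. n_i ≈ 4; this pair matches.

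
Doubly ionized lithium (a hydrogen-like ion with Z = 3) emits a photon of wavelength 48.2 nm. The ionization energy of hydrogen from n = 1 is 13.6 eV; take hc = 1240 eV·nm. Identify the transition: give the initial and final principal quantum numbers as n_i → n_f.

n_i = 5, n_f = 2

The photon energy is ΔE = hc/λ = 1240 / 48.2 = 25.73 eV.
With Z = 3, ΔE = 122.4 × (1/n_f² − 1/n_i²), so 1/n_f² − 1/n_i² = 0.2102.
Trying n_f = 2 gives 1/n_i² = 0.03982, i.e. n_i ≈ 5; this pair matches.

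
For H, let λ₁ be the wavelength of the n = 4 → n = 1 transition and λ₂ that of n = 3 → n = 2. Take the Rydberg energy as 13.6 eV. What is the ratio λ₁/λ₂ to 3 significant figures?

0.148

λ ∝ 1/ΔE ∝ 1/(1/n_f² − 1/n_i²), and the Z² and hc factors cancel in the ratio.
λ₁/λ₂ = (1/2² − 1/3²)/(1/1² − 1/4²) = 0.1389/0.9375 = 0.148.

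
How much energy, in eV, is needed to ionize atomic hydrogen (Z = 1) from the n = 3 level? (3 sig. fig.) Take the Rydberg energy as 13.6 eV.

E_3 = −13.60/9 = −1.51 eV, so ionization (to E = 0) requires 1.51 eV.

1.51 eV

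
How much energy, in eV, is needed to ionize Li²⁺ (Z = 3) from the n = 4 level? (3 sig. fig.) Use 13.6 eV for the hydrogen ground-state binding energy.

E_n = −13.6 Z²/n² = −122.4/n² eV for Z = 3.
E_4 = −122.4/16 = −7.65 eV, so ionization (to E = 0) requires 7.65 eV.

7.65 eV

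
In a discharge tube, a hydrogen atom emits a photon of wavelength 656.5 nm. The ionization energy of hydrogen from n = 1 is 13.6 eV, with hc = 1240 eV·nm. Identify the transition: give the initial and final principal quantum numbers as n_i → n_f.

n_i = 3, n_f = 2

The photon energy is ΔE = hc/λ = 1240 / 656.5 = 1.889 eV.
With Z = 1, ΔE = 13.60 × (1/n_f² − 1/n_i²), so 1/n_f² − 1/n_i² = 0.1389.
Trying n_f = 2 gives 1/n_i² = 0.1111, i.e. n_i ≈ 3; this pair matches.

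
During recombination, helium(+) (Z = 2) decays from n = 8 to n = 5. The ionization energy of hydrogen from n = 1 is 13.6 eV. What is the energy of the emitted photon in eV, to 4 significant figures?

1.326 eV

The Bohr energies scale as Z², so for Z = 2: E_n = −54.40/n² eV.
E_8 = −54.40/64 = −0.8500 eV and E_5 = −54.40/25 = −2.176 eV.
The photon energy is |E_8 − E_5| = 1.326 eV.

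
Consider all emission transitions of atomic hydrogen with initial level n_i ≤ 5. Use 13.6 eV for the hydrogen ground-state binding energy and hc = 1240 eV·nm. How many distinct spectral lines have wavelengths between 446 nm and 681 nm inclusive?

Enumerate all n_i → n_f pairs with 1 ≤ n_f < n_i ≤ 5 and compute λ = 1240 / [13.6·1·(1/n_f² − 1/n_i²)].
Lines falling in [446, 681] nm: 4→2 (486.3 nm), 3→2 (656.5 nm).

2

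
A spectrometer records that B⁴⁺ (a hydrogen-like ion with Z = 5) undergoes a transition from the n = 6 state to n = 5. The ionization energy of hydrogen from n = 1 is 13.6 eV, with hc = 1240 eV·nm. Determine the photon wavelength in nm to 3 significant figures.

298 nm

For Z = 5 the level energies scale as Z², so the effective Rydberg energy is 13.6 × 25 = 340.0 eV.
ΔE = 340.0 × (1/5² − 1/6²) = 340.0 × 0.01222 = 4.156 eV.
λ = hc/ΔE = 1240 / 4.156 = 298 nm.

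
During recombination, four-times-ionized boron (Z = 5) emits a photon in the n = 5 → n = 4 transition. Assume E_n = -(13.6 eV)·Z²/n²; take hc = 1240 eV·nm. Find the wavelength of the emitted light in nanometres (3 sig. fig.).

162 nm

For Z = 5 the level energies scale as Z², so the effective Rydberg energy is 13.6 × 25 = 340.0 eV.
ΔE = 340.0 × (1/4² − 1/5²) = 340.0 × 0.02250 = 7.650 eV.
λ = hc/ΔE = 1240 / 7.650 = 162 nm.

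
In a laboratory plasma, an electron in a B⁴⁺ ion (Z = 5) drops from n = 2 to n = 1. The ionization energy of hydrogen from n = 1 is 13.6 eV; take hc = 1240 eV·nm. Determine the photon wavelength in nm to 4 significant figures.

4.863 nm

For Z = 5 the level energies scale as Z², so the effective Rydberg energy is 13.6 × 25 = 340.0 eV.
ΔE = 340.0 × (1/1² − 1/2²) = 340.0 × 0.7500 = 255.0 eV.
λ = hc/ΔE = 1240 / 255.0 = 4.863 nm.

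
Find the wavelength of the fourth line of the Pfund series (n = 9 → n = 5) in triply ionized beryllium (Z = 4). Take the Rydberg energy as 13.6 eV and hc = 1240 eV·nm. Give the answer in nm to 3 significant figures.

The Pfund series terminates on n_f = 5; the fourth line has n_i = 5+4 = 9.
ΔE = 217.6 × (1/5² − 1/9²) = 6.018 eV.
λ = 1240 / 6.018 = 206 nm.

206 nm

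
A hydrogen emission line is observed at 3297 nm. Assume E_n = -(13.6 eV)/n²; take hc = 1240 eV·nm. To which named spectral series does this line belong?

ΔE = 1240/3297 = 0.3761 eV.
This matches 13.6 × (1/5² − 1/9²), so n_f = 5: the Pfund series.

Pfund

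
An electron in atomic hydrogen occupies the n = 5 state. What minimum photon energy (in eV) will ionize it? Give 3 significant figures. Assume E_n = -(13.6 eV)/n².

E_5 = −13.60/25 = −0.544 eV, so ionization (to E = 0) requires 0.544 eV.

0.544 eV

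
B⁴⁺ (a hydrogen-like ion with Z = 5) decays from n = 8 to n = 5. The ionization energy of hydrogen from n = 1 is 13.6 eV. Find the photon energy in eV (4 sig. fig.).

The Bohr energies scale as Z², so for Z = 5: E_n = −340.0/n² eV.
E_8 = −340.0/64 = −5.313 eV and E_5 = −340.0/25 = −13.60 eV.
The photon energy is |E_8 − E_5| = 8.288 eV.

8.288 eV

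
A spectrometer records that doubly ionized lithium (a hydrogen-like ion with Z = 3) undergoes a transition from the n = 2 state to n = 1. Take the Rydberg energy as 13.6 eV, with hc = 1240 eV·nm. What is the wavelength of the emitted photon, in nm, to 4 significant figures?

13.51 nm

For Z = 3 the level energies scale as Z², so the effective Rydberg energy is 13.6 × 9 = 122.4 eV.
ΔE = 122.4 × (1/1² − 1/2²) = 122.4 × 0.7500 = 91.80 eV.
λ = hc/ΔE = 1240 / 91.80 = 13.51 nm.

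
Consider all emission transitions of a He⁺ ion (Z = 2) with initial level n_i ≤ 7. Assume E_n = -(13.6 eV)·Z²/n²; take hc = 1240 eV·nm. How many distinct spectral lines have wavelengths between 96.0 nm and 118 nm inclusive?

3

Enumerate all n_i → n_f pairs with 1 ≤ n_f < n_i ≤ 7 and compute λ = 1240 / [13.6·4·(1/n_f² − 1/n_i²)].
Lines falling in [96.0, 118] nm: 7→2 (99.28 nm), 6→2 (102.6 nm), 5→2 (108.5 nm).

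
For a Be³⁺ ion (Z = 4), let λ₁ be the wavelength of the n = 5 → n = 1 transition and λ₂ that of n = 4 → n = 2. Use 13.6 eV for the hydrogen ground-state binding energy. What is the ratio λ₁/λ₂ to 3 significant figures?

0.195

λ ∝ 1/ΔE ∝ 1/(1/n_f² − 1/n_i²), and the Z² and hc factors cancel in the ratio.
λ₁/λ₂ = (1/2² − 1/4²)/(1/1² − 1/5²) = 0.1875/0.9600 = 0.195.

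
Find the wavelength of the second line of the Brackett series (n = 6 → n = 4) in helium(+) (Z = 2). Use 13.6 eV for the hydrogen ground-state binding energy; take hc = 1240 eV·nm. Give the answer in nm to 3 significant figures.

The Brackett series terminates on n_f = 4; the second line has n_i = 4+2 = 6.
ΔE = 54.40 × (1/4² − 1/6²) = 1.889 eV.
λ = 1240 / 1.889 = 656 nm.

656 nm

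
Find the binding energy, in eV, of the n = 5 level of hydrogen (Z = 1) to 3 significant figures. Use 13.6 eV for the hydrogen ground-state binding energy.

E_5 = −13.60/25 = −0.544 eV, so ionization (to E = 0) requires 0.544 eV.

0.544 eV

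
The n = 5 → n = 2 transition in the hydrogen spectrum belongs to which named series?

The series is set by the lower level: n_f = 2 is the Balmer series.

Balmer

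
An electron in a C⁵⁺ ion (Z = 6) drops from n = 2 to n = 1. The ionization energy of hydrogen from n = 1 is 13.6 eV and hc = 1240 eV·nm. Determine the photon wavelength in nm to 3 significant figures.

3.38 nm

For Z = 6 the level energies scale as Z², so the effective Rydberg energy is 13.6 × 36 = 489.6 eV.
ΔE = 489.6 × (1/1² − 1/2²) = 489.6 × 0.7500 = 367.2 eV.
λ = hc/ΔE = 1240 / 367.2 = 3.38 nm.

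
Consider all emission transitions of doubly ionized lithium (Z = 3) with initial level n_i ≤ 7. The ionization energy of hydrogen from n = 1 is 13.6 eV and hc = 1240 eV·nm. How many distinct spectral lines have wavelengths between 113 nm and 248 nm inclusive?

4

Enumerate all n_i → n_f pairs with 1 ≤ n_f < n_i ≤ 7 and compute λ = 1240 / [13.6·9·(1/n_f² − 1/n_i²)].
Lines falling in [113, 248] nm: 6→3 (121.6 nm), 5→3 (142.5 nm), 4→3 (208.4 nm), 7→4 (240.7 nm).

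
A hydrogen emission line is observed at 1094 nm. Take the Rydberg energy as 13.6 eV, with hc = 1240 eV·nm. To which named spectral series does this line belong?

ΔE = 1240/1094 = 1.133 eV.
This matches 13.6 × (1/3² − 1/6²), so n_f = 3: the Paschen series.

Paschen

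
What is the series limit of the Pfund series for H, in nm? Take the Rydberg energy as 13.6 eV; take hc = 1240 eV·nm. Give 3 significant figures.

The Pfund series has lower level n_f = 5; the series limit corresponds to n_i → ∞.
ΔE_max = 13.6 × 1 / 5² = 0.5440 eV.
λ_min = 1240 / 0.5440 = 2280 nm.

2280 nm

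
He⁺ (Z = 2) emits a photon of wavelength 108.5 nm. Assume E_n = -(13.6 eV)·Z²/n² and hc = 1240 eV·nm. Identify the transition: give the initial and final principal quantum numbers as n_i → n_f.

The photon energy is ΔE = hc/λ = 1240 / 108.5 = 11.43 eV.
With Z = 2, ΔE = 54.40 × (1/n_f² − 1/n_i²), so 1/n_f² − 1/n_i² = 0.2101.
Trying n_f = 2 gives 1/n_i² = 0.03992, i.e. n_i ≈ 5; this pair matches.

n_i = 5, n_f = 2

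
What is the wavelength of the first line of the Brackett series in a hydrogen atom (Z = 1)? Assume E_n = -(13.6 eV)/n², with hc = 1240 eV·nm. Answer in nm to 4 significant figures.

The Brackett series terminates on n_f = 4; the first line has n_i = 4+1 = 5.
ΔE = 13.60 × (1/4² − 1/5²) = 0.3060 eV.
λ = 1240 / 0.3060 = 4052 nm.

4052 nm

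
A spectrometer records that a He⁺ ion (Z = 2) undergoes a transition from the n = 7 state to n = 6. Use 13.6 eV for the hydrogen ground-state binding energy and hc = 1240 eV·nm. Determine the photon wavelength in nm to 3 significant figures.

For Z = 2 the level energies scale as Z², so the effective Rydberg energy is 13.6 × 4 = 54.40 eV.
ΔE = 54.40 × (1/6² − 1/7²) = 54.40 × 0.007370 = 0.4009 eV.
λ = hc/ΔE = 1240 / 0.4009 = 3090 nm.

3090 nm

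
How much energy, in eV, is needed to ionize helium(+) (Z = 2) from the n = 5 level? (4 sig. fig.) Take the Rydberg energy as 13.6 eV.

E_n = −13.6 Z²/n² = −54.40/n² eV for Z = 2.
E_5 = −54.40/25 = −2.176 eV, so ionization (to E = 0) requires 2.176 eV.

2.176 eV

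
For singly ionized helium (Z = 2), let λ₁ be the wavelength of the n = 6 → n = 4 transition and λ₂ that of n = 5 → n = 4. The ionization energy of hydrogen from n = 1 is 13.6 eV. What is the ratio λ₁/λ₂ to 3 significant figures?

0.648

λ ∝ 1/ΔE ∝ 1/(1/n_f² − 1/n_i²), and the Z² and hc factors cancel in the ratio.
λ₁/λ₂ = (1/4² − 1/5²)/(1/4² − 1/6²) = 0.02250/0.03472 = 0.648.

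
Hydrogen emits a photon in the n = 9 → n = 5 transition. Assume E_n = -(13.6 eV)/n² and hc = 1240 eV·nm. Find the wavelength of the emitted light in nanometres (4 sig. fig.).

3297 nm

ΔE = 13.60 × (1/5² − 1/9²) = 13.60 × 0.02765 = 0.3761 eV.
λ = hc/ΔE = 1240 / 0.3761 = 3297 nm.
This line belongs to the Pfund series.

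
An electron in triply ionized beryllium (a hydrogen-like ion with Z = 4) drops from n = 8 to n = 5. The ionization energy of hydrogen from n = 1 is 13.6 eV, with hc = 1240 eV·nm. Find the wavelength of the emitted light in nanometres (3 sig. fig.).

For Z = 4 the level energies scale as Z², so the effective Rydberg energy is 13.6 × 16 = 217.6 eV.
ΔE = 217.6 × (1/5² − 1/8²) = 217.6 × 0.02438 = 5.304 eV.
λ = hc/ΔE = 1240 / 5.304 = 234 nm.

234 nm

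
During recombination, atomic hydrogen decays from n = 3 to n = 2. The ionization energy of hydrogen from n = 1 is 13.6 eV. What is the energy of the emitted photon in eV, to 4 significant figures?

1.889 eV

E_3 = −13.60/9 = −1.511 eV and E_2 = −13.60/4 = −3.400 eV.
The photon energy is |E_3 − E_2| = 1.889 eV.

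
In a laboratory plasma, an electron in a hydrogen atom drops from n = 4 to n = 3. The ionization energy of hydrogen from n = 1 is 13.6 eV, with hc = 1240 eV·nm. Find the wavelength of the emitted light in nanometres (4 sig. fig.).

1876 nm

ΔE = 13.60 × (1/3² − 1/4²) = 13.60 × 0.04861 = 0.6611 eV.
λ = hc/ΔE = 1240 / 0.6611 = 1876 nm.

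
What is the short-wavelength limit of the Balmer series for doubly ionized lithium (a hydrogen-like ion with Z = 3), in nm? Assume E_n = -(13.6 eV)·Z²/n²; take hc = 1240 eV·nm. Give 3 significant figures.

The Balmer series has lower level n_f = 2; the series limit corresponds to n_i → ∞.
ΔE_max = 13.6 × 9 / 2² = 30.60 eV.
λ_min = 1240 / 30.60 = 40.5 nm.

40.5 nm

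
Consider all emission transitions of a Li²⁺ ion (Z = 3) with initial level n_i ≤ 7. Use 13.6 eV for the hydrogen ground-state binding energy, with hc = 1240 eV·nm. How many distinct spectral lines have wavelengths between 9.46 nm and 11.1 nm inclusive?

Enumerate all n_i → n_f pairs with 1 ≤ n_f < n_i ≤ 7 and compute λ = 1240 / [13.6·9·(1/n_f² − 1/n_i²)].
Lines falling in [9.46, 11.1] nm: 7→1 (10.34 nm), 6→1 (10.42 nm), 5→1 (10.55 nm), 4→1 (10.81 nm).

4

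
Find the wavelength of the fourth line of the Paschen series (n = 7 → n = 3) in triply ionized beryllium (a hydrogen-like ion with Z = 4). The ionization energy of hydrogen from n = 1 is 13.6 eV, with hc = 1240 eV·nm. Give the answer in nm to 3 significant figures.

The Paschen series terminates on n_f = 3; the fourth line has n_i = 3+4 = 7.
ΔE = 217.6 × (1/3² − 1/7²) = 19.74 eV.
λ = 1240 / 19.74 = 62.8 nm.

62.8 nm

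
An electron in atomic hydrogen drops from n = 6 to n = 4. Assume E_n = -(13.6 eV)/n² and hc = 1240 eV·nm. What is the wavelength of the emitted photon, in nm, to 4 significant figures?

ΔE = 13.60 × (1/4² − 1/6²) = 13.60 × 0.03472 = 0.4722 eV.
λ = hc/ΔE = 1240 / 0.4722 = 2626 nm.

2626 nm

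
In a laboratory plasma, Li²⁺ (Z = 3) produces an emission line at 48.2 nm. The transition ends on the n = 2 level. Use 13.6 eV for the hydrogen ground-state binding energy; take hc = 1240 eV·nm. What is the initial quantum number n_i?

The photon energy is ΔE = hc/λ = 1240 / 48.2 = 25.73 eV.
With Z = 3, ΔE = 122.4 × (1/n_f² − 1/n_i²), so 1/n_f² − 1/n_i² = 0.2102.
With n_f = 2: 1/n_i² = 1/4 − 0.2102 = 0.03982, so n_i ≈ 5.01.

n_i = 5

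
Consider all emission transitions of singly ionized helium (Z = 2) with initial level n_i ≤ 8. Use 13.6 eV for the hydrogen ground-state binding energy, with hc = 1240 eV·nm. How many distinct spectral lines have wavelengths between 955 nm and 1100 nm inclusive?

1

Enumerate all n_i → n_f pairs with 1 ≤ n_f < n_i ≤ 8 and compute λ = 1240 / [13.6·4·(1/n_f² − 1/n_i²)].
Lines falling in [955, 1100] nm: 5→4 (1013 nm).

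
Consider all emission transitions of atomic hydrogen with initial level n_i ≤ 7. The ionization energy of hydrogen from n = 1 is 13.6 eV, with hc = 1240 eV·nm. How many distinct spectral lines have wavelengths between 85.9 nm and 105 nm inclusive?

5

Enumerate all n_i → n_f pairs with 1 ≤ n_f < n_i ≤ 7 and compute λ = 1240 / [13.6·1·(1/n_f² − 1/n_i²)].
Lines falling in [85.9, 105] nm: 7→1 (93.08 nm), 6→1 (93.78 nm), 5→1 (94.98 nm), 4→1 (97.25 nm), 3→1 (102.6 nm).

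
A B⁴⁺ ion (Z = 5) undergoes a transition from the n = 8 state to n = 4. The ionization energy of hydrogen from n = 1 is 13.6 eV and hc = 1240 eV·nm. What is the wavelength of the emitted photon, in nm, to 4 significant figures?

77.80 nm

For Z = 5 the level energies scale as Z², so the effective Rydberg energy is 13.6 × 25 = 340.0 eV.
ΔE = 340.0 × (1/4² − 1/8²) = 340.0 × 0.04688 = 15.94 eV.
λ = hc/ΔE = 1240 / 15.94 = 77.80 nm.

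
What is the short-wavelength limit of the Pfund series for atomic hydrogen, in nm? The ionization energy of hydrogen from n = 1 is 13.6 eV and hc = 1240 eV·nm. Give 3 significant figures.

The Pfund series has lower level n_f = 5; the series limit corresponds to n_i → ∞.
ΔE_max = 13.6 × 1 / 5² = 0.5440 eV.
λ_min = 1240 / 0.5440 = 2280 nm.

2280 nm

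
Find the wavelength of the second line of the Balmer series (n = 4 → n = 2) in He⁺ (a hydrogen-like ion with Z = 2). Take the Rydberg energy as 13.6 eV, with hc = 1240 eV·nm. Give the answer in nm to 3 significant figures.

The Balmer series terminates on n_f = 2; the second line has n_i = 2+2 = 4.
ΔE = 54.40 × (1/2² − 1/4²) = 10.20 eV.
λ = 1240 / 10.20 = 122 nm.

122 nm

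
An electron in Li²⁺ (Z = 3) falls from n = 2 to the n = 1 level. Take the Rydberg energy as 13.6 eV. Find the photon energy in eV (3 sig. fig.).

91.8 eV

The Bohr energies scale as Z², so for Z = 3: E_n = −122.4/n² eV.
E_2 = −122.4/4 = −30.60 eV and E_1 = −122.4/1 = −122.4 eV.
The photon energy is |E_2 − E_1| = 91.8 eV.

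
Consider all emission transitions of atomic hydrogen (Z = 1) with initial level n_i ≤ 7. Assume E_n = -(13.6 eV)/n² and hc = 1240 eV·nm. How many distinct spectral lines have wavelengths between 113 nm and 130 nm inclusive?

Enumerate all n_i → n_f pairs with 1 ≤ n_f < n_i ≤ 7 and compute λ = 1240 / [13.6·1·(1/n_f² − 1/n_i²)].
Lines falling in [113, 130] nm: 2→1 (121.6 nm).

1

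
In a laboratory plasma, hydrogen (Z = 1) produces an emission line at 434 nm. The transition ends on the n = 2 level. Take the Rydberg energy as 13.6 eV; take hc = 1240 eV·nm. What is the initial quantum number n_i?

n_i = 5

The photon energy is ΔE = hc/λ = 1240 / 434 = 2.857 eV.
With Z = 1, ΔE = 13.60 × (1/n_f² − 1/n_i²), so 1/n_f² − 1/n_i² = 0.2101.
With n_f = 2: 1/n_i² = 1/4 − 0.2101 = 0.03992, so n_i ≈ 5.01.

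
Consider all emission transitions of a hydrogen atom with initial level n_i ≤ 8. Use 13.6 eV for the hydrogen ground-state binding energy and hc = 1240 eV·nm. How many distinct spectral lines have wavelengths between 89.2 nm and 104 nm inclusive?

Enumerate all n_i → n_f pairs with 1 ≤ n_f < n_i ≤ 8 and compute λ = 1240 / [13.6·1·(1/n_f² − 1/n_i²)].
Lines falling in [89.2, 104] nm: 8→1 (92.62 nm), 7→1 (93.08 nm), 6→1 (93.78 nm), 5→1 (94.98 nm), 4→1 (97.25 nm), 3→1 (102.6 nm).

6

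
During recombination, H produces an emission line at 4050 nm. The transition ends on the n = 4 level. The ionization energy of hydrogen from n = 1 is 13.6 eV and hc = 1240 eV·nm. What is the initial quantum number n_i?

n_i = 5

The photon energy is ΔE = hc/λ = 1240 / 4050 = 0.3062 eV.
With Z = 1, ΔE = 13.60 × (1/n_f² − 1/n_i²), so 1/n_f² − 1/n_i² = 0.02251.
With n_f = 4: 1/n_i² = 1/16 − 0.02251 = 0.03999, so n_i ≈ 5.00.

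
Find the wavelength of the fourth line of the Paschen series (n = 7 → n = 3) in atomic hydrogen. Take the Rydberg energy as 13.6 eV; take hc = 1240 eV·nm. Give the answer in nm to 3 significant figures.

1010 nm

The Paschen series terminates on n_f = 3; the fourth line has n_i = 3+4 = 7.
ΔE = 13.60 × (1/3² − 1/7²) = 1.234 eV.
λ = 1240 / 1.234 = 1010 nm.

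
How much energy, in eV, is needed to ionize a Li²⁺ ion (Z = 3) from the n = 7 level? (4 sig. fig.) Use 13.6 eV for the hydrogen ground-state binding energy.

2.498 eV

E_n = −13.6 Z²/n² = −122.4/n² eV for Z = 3.
E_7 = −122.4/49 = −2.498 eV, so ionization (to E = 0) requires 2.498 eV.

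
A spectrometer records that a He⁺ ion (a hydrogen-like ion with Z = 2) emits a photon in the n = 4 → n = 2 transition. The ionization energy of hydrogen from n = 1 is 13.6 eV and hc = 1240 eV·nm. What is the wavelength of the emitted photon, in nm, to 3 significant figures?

For Z = 2 the level energies scale as Z², so the effective Rydberg energy is 13.6 × 4 = 54.40 eV.
ΔE = 54.40 × (1/2² − 1/4²) = 54.40 × 0.1875 = 10.20 eV.
λ = hc/ΔE = 1240 / 10.20 = 122 nm.

122 nm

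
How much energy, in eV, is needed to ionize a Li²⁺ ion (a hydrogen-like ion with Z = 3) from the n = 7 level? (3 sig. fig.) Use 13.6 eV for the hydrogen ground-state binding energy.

2.50 eV

E_n = −13.6 Z²/n² = −122.4/n² eV for Z = 3.
E_7 = −122.4/49 = −2.50 eV, so ionization (to E = 0) requires 2.50 eV.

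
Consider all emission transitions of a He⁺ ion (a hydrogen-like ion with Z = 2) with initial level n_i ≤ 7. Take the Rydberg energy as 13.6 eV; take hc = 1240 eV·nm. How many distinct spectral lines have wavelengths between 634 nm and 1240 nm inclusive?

Enumerate all n_i → n_f pairs with 1 ≤ n_f < n_i ≤ 7 and compute λ = 1240 / [13.6·4·(1/n_f² − 1/n_i²)].
Lines falling in [634, 1240] nm: 6→4 (656.5 nm), 5→4 (1013 nm), 7→5 (1163 nm).

3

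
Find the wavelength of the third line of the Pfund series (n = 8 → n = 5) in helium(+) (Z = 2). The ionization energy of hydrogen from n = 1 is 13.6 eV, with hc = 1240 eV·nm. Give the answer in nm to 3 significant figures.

The Pfund series terminates on n_f = 5; the third line has n_i = 5+3 = 8.
ΔE = 54.40 × (1/5² − 1/8²) = 1.326 eV.
λ = 1240 / 1.326 = 935 nm.

935 nm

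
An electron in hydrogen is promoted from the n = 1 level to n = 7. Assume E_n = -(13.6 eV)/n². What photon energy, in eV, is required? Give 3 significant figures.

13.3 eV

E_7 = −13.60/49 = −0.2776 eV and E_1 = −13.60/1 = −13.60 eV.
The photon energy is |E_7 − E_1| = 13.3 eV.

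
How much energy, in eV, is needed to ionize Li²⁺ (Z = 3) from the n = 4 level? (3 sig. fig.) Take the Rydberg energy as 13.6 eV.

E_n = −13.6 Z²/n² = −122.4/n² eV for Z = 3.
E_4 = −122.4/16 = −7.65 eV, so ionization (to E = 0) requires 7.65 eV.

7.65 eV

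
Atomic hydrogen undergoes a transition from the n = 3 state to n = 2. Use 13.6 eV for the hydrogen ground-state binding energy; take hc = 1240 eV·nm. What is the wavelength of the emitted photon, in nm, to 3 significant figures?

656 nm

ΔE = 13.60 × (1/2² − 1/3²) = 13.60 × 0.1389 = 1.889 eV.
λ = hc/ΔE = 1240 / 1.889 = 656 nm.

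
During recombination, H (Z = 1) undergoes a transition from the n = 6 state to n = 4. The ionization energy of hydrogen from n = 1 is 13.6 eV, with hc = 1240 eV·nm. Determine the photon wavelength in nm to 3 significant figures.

2630 nm

ΔE = 13.60 × (1/4² − 1/6²) = 13.60 × 0.03472 = 0.4722 eV.
λ = hc/ΔE = 1240 / 0.4722 = 2630 nm.
This line belongs to the Brackett series.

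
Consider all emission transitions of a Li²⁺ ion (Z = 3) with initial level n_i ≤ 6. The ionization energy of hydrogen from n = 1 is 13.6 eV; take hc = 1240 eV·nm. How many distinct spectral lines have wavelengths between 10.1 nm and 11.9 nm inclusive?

4

Enumerate all n_i → n_f pairs with 1 ≤ n_f < n_i ≤ 6 and compute λ = 1240 / [13.6·9·(1/n_f² − 1/n_i²)].
Lines falling in [10.1, 11.9] nm: 6→1 (10.42 nm), 5→1 (10.55 nm), 4→1 (10.81 nm), 3→1 (11.40 nm).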